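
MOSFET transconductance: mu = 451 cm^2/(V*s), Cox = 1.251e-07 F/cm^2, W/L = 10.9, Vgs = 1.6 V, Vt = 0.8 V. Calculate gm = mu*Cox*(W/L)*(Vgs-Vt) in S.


Step 1: Vov = Vgs - Vt = 1.6 - 0.8 = 0.8 V
Step 2: gm = mu * Cox * (W/L) * Vov
Step 3: gm = 451 * 1.251e-07 * 10.9 * 0.8 = 4.92e-04 S

4.92e-04


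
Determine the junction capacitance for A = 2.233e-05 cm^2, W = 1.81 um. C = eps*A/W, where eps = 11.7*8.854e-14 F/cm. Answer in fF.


Step 1: eps_Si = 11.7 * 8.854e-14 = 1.035918e-12 F/cm
Step 2: W in cm = 1.81 * 1e-4 = 1.81e-04 cm
Step 3: C = 1.035918e-12 * 2.233e-05 / 1.81e-04 = 1.278014e-13 F
Step 4: C = 127.8 fF

127.8


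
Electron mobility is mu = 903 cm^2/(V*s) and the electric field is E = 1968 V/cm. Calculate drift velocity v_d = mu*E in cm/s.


Step 1: v_d = mu * E
Step 2: v_d = 903 * 1968 = 1777104
Step 3: v_d = 1.78e+06 cm/s

1.78e+06


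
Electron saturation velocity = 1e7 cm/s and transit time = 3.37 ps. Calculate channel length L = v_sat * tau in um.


Step 1: tau in seconds = 3.37 ps * 1e-12 = 3.3700e-12 s
Step 2: L = v_sat * tau = 1e7 * 3.3700e-12 = 3.3700e-05 cm
Step 3: L in um = 3.3700e-05 * 1e4 = 0.337 um

0.337


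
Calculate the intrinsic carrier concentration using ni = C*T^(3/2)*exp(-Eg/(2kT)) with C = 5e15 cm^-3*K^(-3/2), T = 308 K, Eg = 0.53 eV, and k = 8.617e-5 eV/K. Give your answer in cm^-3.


Step 1: Compute kT = 8.617e-5 * 308 = 0.02654036 eV
Step 2: Exponent = -Eg/(2kT) = -0.53/(2*0.02654036) = -9.98479
Step 3: T^(3/2) = 308^1.5 = 5405.38
Step 4: ni = 5e15 * 5405.38 * exp(-9.98479) = 1.25e+15 cm^-3

1.25e+15


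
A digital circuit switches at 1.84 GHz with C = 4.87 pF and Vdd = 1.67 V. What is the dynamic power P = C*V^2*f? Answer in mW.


Step 1: V^2 = 1.67^2 = 2.7889 V^2
Step 2: P = C*V^2*f = 4.87e-12 F * 2.7889 * 1.84e9 Hz
Step 3: P = 2.499077512e-02 W
Step 4: P = 24.991 mW

24.991


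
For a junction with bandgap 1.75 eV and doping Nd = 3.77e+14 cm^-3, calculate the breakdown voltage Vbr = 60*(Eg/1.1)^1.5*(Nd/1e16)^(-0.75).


Step 1: Eg/1.1 = 1.75/1.1 = 1.590909
Step 2: (Eg/1.1)^1.5 = 1.590909^1.5 = 2.006633
Step 3: (Nd/1e16)^(-0.75) = (0.0377)^(-0.75) = 11.688102
Step 4: Vbr = 60 * 2.006633 * 11.688102 = 1407.2 V

1407.2


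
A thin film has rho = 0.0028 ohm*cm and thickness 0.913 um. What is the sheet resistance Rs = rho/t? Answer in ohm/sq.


Step 1: Convert thickness to cm: t = 0.913 um = 9.1300e-05 cm
Step 2: Rs = rho / t = 0.0028 / 9.1300e-05
Step 3: Rs = 30.7 ohm/sq

30.7


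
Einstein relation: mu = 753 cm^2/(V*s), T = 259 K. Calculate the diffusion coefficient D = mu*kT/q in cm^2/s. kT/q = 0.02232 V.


Step 1: D = mu * (kT/q)
Step 2: D = 753 * 0.02232
Step 3: D = 16.81 cm^2/s

16.81


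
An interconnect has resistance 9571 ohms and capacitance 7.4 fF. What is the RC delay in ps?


Step 1: tau = R * C
Step 2: tau = 9571 * 7.4 fF = 9571 * 7.4e-15 F
Step 3: tau = 7.08254e-11 s = 70.8254 ps

70.8254


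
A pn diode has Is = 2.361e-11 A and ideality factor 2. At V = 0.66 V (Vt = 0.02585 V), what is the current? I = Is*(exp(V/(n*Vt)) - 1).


Step 1: V/(n*Vt) = 0.66/(2*0.02585) = 12.7660
Step 2: exp(12.7660) = 3.5011e+05
Step 3: I = 2.361e-11 * (3.5011e+05 - 1) = 8.27e-06 A

8.27e-06


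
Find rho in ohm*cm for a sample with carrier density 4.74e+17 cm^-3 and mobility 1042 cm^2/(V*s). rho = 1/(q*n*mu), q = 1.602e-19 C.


Step 1: sigma = q * n * mu = 1.602e-19 * 4.74e+17 * 1042 = 7.91241e+01 S/cm
Step 2: rho = 1 / sigma = 1 / 7.91241e+01 = 0.01264 ohm*cm

0.01264


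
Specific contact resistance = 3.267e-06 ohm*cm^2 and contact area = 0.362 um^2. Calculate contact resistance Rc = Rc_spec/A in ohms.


Step 1: Convert area to cm^2: 0.362 um^2 = 3.6200e-09 cm^2
Step 2: Rc = Rc_spec / A = 3.267e-06 / 3.6200e-09
Step 3: Rc = 9.02e+02 ohms

9.02e+02


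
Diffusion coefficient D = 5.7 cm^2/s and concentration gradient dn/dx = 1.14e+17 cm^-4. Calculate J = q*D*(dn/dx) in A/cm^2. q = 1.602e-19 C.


Step 1: J = q * D * (dn/dx)
Step 2: J = 1.602e-19 * 5.7 * 1.14e+17
Step 3: J = 1.04e-01 A/cm^2

1.04e-01


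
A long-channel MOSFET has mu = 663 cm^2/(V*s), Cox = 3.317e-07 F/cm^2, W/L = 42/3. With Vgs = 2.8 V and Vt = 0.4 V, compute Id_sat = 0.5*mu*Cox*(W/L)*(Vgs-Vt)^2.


Step 1: Overdrive voltage Vov = Vgs - Vt = 2.8 - 0.4 = 2.4 V
Step 2: W/L = 42/3 = 14
Step 3: Id = 0.5 * 663 * 3.317e-07 * 14 * 2.4^2
Step 4: Id = 8.87e-03 A

8.87e-03


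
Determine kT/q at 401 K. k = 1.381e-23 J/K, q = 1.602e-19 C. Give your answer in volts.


Step 1: kT = 1.381e-23 * 401 = 5.53781e-21 J
Step 2: Vt = kT/q = 5.53781e-21 / 1.602e-19
Step 3: Vt = 0.03457 V

0.03457


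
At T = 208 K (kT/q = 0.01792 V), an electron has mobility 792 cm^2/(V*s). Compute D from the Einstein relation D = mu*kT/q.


Step 1: D = mu * (kT/q)
Step 2: D = 792 * 0.01792
Step 3: D = 14.19 cm^2/s

14.19


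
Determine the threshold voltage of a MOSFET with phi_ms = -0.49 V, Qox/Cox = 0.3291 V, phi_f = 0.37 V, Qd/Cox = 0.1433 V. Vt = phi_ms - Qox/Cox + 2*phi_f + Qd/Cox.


Step 1: Vt = phi_ms - Qox/Cox + 2*phi_f + Qd/Cox
Step 2: Vt = -0.49 - 0.3291 + 2*0.37 + 0.1433
Step 3: Vt = -0.49 - 0.3291 + 0.74 + 0.1433
Step 4: Vt = 0.0642 V

0.0642


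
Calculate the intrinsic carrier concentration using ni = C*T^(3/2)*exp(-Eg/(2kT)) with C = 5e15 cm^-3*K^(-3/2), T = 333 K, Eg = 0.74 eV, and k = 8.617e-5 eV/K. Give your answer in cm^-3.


Step 1: Compute kT = 8.617e-5 * 333 = 0.02869461 eV
Step 2: Exponent = -Eg/(2kT) = -0.74/(2*0.02869461) = -12.89441
Step 3: T^(3/2) = 333^1.5 = 6076.68
Step 4: ni = 5e15 * 6076.68 * exp(-12.89441) = 7.63e+13 cm^-3

7.63e+13


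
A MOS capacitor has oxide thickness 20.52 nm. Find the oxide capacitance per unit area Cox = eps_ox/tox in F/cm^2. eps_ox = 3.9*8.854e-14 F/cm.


Step 1: eps_ox = 3.9 * 8.854e-14 = 3.45306e-13 F/cm
Step 2: tox in cm = 20.52 nm * 1e-7 = 2.0520e-06 cm
Step 3: Cox = 3.45306e-13 / 2.0520e-06 = 1.68e-07 F/cm^2

1.68e-07


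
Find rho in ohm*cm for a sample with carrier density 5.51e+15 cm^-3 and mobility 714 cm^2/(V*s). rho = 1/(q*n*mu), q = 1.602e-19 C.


Step 1: sigma = q * n * mu = 1.602e-19 * 5.51e+15 * 714 = 6.30249e-01 S/cm
Step 2: rho = 1 / sigma = 1 / 6.30249e-01 = 1.587 ohm*cm

1.587


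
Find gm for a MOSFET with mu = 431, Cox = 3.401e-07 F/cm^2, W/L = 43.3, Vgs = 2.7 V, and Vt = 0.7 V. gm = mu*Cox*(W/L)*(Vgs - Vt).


Step 1: Vov = Vgs - Vt = 2.7 - 0.7 = 2.0 V
Step 2: gm = mu * Cox * (W/L) * Vov
Step 3: gm = 431 * 3.401e-07 * 43.3 * 2.0 = 1.27e-02 S

1.27e-02


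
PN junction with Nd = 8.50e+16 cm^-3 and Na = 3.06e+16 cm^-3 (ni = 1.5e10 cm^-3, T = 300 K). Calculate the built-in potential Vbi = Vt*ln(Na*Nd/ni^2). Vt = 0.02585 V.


Step 1: Compute Na*Nd/ni^2 = 3.06e+16 * 8.50e+16 / (1.5e10)^2 = 1.1560e+13
Step 2: ln(1.1560e+13) = 30.0786
Step 3: Vbi = 0.02585 * 30.0786 = 0.778 V

0.778


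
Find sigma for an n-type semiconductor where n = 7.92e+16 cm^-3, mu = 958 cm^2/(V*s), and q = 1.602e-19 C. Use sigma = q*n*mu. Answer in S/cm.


Step 1: sigma = q * n * mu
Step 2: sigma = 1.602e-19 * 7.92e+16 * 958
Step 3: sigma = 1.215e+01 S/cm

1.215e+01


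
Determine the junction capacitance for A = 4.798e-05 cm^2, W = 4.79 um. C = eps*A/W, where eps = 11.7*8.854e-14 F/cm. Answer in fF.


Step 1: eps_Si = 11.7 * 8.854e-14 = 1.035918e-12 F/cm
Step 2: W in cm = 4.79 * 1e-4 = 4.79e-04 cm
Step 3: C = 1.035918e-12 * 4.798e-05 / 4.79e-04 = 1.037648e-13 F
Step 4: C = 103.76 fF

103.76


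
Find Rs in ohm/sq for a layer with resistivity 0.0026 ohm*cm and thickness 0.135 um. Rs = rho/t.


Step 1: Convert thickness to cm: t = 0.135 um = 1.3500e-05 cm
Step 2: Rs = rho / t = 0.0026 / 1.3500e-05
Step 3: Rs = 192.6 ohm/sq

192.6


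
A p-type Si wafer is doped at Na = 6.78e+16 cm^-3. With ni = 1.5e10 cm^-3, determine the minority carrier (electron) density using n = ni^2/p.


Step 1: Majority hole concentration p ≈ Na = 6.78e+16 cm^-3
Step 2: n = ni^2 / Na = (1.5e10)^2 / 6.78e+16
Step 3: n = 3.32e+03 cm^-3

3.32e+03


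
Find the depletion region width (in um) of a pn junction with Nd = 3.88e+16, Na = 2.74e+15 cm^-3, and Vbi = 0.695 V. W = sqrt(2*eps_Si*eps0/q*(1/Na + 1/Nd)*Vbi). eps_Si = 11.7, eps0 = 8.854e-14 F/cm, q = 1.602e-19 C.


Step 1: 1/Na + 1/Nd = 1/2.74e+15 + 1/3.88e+16 = 3.90737e-16
Step 2: 2*eps*eps0/q = 2*11.7*8.854e-14/1.602e-19 = 1.293281e+07
Step 3: W^2 = 1.293281e+07 * 3.90737e-16 * 0.695 = 3.51206e-09
Step 4: W = sqrt(3.51206e-09) = 5.926e-05 cm = 0.5926 um

0.5926


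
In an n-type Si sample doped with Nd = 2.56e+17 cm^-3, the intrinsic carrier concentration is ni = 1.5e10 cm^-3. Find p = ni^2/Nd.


Step 1: Since Nd >> ni, n ≈ Nd = 2.56e+17 cm^-3
Step 2: p = ni^2 / n = (1.5e10)^2 / 2.56e+17
Step 3: p = 2.25e20 / 2.56e+17 = 8.79e+02 cm^-3

8.79e+02


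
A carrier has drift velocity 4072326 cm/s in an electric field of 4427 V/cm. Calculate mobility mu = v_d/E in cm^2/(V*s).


Step 1: mu = v_d / E
Step 2: mu = 4072326 / 4427
Step 3: mu = 919.88 cm^2/(V*s)

919.88


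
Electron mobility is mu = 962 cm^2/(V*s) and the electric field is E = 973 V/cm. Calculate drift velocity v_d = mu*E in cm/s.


Step 1: v_d = mu * E
Step 2: v_d = 962 * 973 = 936026
Step 3: v_d = 9.36e+05 cm/s

9.36e+05


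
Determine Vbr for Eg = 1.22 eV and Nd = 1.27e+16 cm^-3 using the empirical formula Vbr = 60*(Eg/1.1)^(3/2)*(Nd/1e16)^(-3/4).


Step 1: Eg/1.1 = 1.22/1.1 = 1.109091
Step 2: (Eg/1.1)^1.5 = 1.109091^1.5 = 1.168021
Step 3: (Nd/1e16)^(-0.75) = (1.27)^(-0.75) = 0.835886
Step 4: Vbr = 60 * 1.168021 * 0.835886 = 58.6 V

58.6


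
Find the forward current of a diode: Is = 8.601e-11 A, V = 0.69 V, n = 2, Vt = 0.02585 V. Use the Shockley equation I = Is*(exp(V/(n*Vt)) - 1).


Step 1: V/(n*Vt) = 0.69/(2*0.02585) = 13.3462
Step 2: exp(13.3462) = 6.2543e+05
Step 3: I = 8.601e-11 * (6.2543e+05 - 1) = 5.38e-05 A

5.38e-05


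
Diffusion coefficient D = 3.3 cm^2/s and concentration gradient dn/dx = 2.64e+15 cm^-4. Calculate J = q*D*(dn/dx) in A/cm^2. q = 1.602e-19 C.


Step 1: J = q * D * (dn/dx)
Step 2: J = 1.602e-19 * 3.3 * 2.64e+15
Step 3: J = 1.40e-03 A/cm^2

1.40e-03


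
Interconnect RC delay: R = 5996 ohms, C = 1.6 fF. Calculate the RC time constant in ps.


Step 1: tau = R * C
Step 2: tau = 5996 * 1.6 fF = 5996 * 1.6e-15 F
Step 3: tau = 9.5936e-12 s = 9.5936 ps

9.5936


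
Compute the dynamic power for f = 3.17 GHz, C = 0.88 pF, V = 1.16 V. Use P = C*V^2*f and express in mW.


Step 1: V^2 = 1.16^2 = 1.3456 V^2
Step 2: P = C*V^2*f = 0.88e-12 F * 1.3456 * 3.17e9 Hz
Step 3: P = 3.75368576e-03 W
Step 4: P = 3.754 mW

3.754


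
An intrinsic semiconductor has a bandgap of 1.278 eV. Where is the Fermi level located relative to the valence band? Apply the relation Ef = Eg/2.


Step 1: For an intrinsic semiconductor, the Fermi level sits at midgap.
Step 2: Ef = Eg / 2 = 1.278 / 2 = 0.639 eV

0.639


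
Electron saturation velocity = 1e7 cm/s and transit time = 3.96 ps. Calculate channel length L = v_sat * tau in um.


Step 1: tau in seconds = 3.96 ps * 1e-12 = 3.9600e-12 s
Step 2: L = v_sat * tau = 1e7 * 3.9600e-12 = 3.9600e-05 cm
Step 3: L in um = 3.9600e-05 * 1e4 = 0.396 um

0.396


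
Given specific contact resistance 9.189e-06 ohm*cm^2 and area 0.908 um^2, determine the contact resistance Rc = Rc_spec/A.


Step 1: Convert area to cm^2: 0.908 um^2 = 9.0800e-09 cm^2
Step 2: Rc = Rc_spec / A = 9.189e-06 / 9.0800e-09
Step 3: Rc = 1.01e+03 ohms

1.01e+03


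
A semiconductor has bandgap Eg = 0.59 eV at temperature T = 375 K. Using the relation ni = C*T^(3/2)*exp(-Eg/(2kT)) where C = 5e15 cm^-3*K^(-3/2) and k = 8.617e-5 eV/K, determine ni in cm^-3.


Step 1: Compute kT = 8.617e-5 * 375 = 0.03231375 eV
Step 2: Exponent = -Eg/(2kT) = -0.59/(2*0.03231375) = -9.12924
Step 3: T^(3/2) = 375^1.5 = 7261.84
Step 4: ni = 5e15 * 7261.84 * exp(-9.12924) = 3.94e+15 cm^-3

3.94e+15


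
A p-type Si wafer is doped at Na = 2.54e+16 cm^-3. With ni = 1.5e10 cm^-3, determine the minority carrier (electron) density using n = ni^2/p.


Step 1: Majority hole concentration p ≈ Na = 2.54e+16 cm^-3
Step 2: n = ni^2 / Na = (1.5e10)^2 / 2.54e+16
Step 3: n = 8.86e+03 cm^-3

8.86e+03


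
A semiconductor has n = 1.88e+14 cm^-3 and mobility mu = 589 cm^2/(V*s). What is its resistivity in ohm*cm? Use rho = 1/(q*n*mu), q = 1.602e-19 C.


Step 1: sigma = q * n * mu = 1.602e-19 * 1.88e+14 * 589 = 1.77393e-02 S/cm
Step 2: rho = 1 / sigma = 1 / 1.77393e-02 = 56.37 ohm*cm

56.37


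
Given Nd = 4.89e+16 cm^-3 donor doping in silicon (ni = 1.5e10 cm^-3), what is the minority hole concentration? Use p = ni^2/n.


Step 1: Since Nd >> ni, n ≈ Nd = 4.89e+16 cm^-3
Step 2: p = ni^2 / n = (1.5e10)^2 / 4.89e+16
Step 3: p = 2.25e20 / 4.89e+16 = 4.60e+03 cm^-3

4.60e+03


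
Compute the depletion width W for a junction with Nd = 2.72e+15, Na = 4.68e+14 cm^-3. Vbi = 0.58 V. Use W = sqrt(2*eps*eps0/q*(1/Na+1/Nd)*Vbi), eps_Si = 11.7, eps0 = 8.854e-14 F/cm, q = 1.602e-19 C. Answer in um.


Step 1: 1/Na + 1/Nd = 1/4.68e+14 + 1/2.72e+15 = 2.50440e-15
Step 2: 2*eps*eps0/q = 2*11.7*8.854e-14/1.602e-19 = 1.293281e+07
Step 3: W^2 = 1.293281e+07 * 2.50440e-15 * 0.58 = 1.87856e-08
Step 4: W = sqrt(1.87856e-08) = 1.371e-04 cm = 1.371 um

1.371


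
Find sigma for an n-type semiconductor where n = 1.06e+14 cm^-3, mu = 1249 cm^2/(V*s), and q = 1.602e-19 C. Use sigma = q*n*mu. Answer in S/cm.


Step 1: sigma = q * n * mu
Step 2: sigma = 1.602e-19 * 1.06e+14 * 1249
Step 3: sigma = 2.121e-02 S/cm

2.121e-02


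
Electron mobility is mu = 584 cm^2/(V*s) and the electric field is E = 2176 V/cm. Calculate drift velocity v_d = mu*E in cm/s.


Step 1: v_d = mu * E
Step 2: v_d = 584 * 2176 = 1270784
Step 3: v_d = 1.27e+06 cm/s

1.27e+06


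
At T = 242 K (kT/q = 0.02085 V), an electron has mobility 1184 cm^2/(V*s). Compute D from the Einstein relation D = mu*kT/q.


Step 1: D = mu * (kT/q)
Step 2: D = 1184 * 0.02085
Step 3: D = 24.69 cm^2/s

24.69


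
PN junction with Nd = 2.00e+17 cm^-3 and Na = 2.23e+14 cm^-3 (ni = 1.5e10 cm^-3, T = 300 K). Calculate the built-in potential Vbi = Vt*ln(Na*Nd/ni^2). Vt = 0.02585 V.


Step 1: Compute Na*Nd/ni^2 = 2.23e+14 * 2.00e+17 / (1.5e10)^2 = 1.9822e+11
Step 2: ln(1.9822e+11) = 26.0126
Step 3: Vbi = 0.02585 * 26.0126 = 0.672 V

0.672


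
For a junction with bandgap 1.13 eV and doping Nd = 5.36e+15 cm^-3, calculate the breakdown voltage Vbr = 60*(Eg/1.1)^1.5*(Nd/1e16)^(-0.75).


Step 1: Eg/1.1 = 1.13/1.1 = 1.027273
Step 2: (Eg/1.1)^1.5 = 1.027273^1.5 = 1.041187
Step 3: (Nd/1e16)^(-0.75) = (0.536)^(-0.75) = 1.596344
Step 4: Vbr = 60 * 1.041187 * 1.596344 = 99.7 V

99.7


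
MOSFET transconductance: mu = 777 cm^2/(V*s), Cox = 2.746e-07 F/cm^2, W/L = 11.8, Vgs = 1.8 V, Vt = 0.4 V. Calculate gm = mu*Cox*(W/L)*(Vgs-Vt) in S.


Step 1: Vov = Vgs - Vt = 1.8 - 0.4 = 1.4 V
Step 2: gm = mu * Cox * (W/L) * Vov
Step 3: gm = 777 * 2.746e-07 * 11.8 * 1.4 = 3.52e-03 S

3.52e-03


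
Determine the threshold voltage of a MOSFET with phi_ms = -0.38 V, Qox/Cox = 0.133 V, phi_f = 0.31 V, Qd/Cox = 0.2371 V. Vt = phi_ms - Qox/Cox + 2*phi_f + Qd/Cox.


Step 1: Vt = phi_ms - Qox/Cox + 2*phi_f + Qd/Cox
Step 2: Vt = -0.38 - 0.133 + 2*0.31 + 0.2371
Step 3: Vt = -0.38 - 0.133 + 0.62 + 0.2371
Step 4: Vt = 0.3441 V

0.3441


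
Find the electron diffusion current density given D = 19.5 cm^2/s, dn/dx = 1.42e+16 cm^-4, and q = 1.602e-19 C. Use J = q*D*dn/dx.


Step 1: J = q * D * (dn/dx)
Step 2: J = 1.602e-19 * 19.5 * 1.42e+16
Step 3: J = 4.44e-02 A/cm^2

4.44e-02


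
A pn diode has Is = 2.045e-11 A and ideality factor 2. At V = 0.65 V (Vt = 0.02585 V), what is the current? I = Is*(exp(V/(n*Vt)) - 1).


Step 1: V/(n*Vt) = 0.65/(2*0.02585) = 12.5725
Step 2: exp(12.5725) = 2.8851e+05
Step 3: I = 2.045e-11 * (2.8851e+05 - 1) = 5.90e-06 A

5.90e-06


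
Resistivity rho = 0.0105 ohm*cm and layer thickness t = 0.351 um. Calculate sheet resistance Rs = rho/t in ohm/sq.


Step 1: Convert thickness to cm: t = 0.351 um = 3.5100e-05 cm
Step 2: Rs = rho / t = 0.0105 / 3.5100e-05
Step 3: Rs = 299.1 ohm/sq

299.1


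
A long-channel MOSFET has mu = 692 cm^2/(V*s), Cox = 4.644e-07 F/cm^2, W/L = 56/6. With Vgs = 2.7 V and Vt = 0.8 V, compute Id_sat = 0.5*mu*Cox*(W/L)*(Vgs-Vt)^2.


Step 1: Overdrive voltage Vov = Vgs - Vt = 2.7 - 0.8 = 1.9 V
Step 2: W/L = 56/6 = 9.33333
Step 3: Id = 0.5 * 692 * 4.644e-07 * 9.33333 * 1.9^2
Step 4: Id = 5.41e-03 A

5.41e-03


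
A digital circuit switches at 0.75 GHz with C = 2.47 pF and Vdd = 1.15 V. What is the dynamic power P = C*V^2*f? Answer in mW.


Step 1: V^2 = 1.15^2 = 1.3225 V^2
Step 2: P = C*V^2*f = 2.47e-12 F * 1.3225 * 0.75e9 Hz
Step 3: P = 2.44993125e-03 W
Step 4: P = 2.45 mW

2.45


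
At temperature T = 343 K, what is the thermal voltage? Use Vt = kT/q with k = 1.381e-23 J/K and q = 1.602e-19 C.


Step 1: kT = 1.381e-23 * 343 = 4.73683e-21 J
Step 2: Vt = kT/q = 4.73683e-21 / 1.602e-19
Step 3: Vt = 0.02957 V

0.02957


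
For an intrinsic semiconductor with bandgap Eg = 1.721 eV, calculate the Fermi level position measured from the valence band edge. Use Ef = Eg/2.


Step 1: For an intrinsic semiconductor, the Fermi level sits at midgap.
Step 2: Ef = Eg / 2 = 1.721 / 2 = 0.8605 eV

0.8605


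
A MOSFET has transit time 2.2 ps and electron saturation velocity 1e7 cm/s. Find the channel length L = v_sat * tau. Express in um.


Step 1: tau in seconds = 2.2 ps * 1e-12 = 2.2000e-12 s
Step 2: L = v_sat * tau = 1e7 * 2.2000e-12 = 2.2000e-05 cm
Step 3: L in um = 2.2000e-05 * 1e4 = 0.22 um

0.22


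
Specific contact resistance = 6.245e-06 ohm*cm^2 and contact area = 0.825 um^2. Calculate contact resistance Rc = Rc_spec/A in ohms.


Step 1: Convert area to cm^2: 0.825 um^2 = 8.2500e-09 cm^2
Step 2: Rc = Rc_spec / A = 6.245e-06 / 8.2500e-09
Step 3: Rc = 7.57e+02 ohms

7.57e+02


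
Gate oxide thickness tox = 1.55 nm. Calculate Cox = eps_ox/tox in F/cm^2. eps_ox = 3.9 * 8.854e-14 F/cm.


Step 1: eps_ox = 3.9 * 8.854e-14 = 3.45306e-13 F/cm
Step 2: tox in cm = 1.55 nm * 1e-7 = 1.5500e-07 cm
Step 3: Cox = 3.45306e-13 / 1.5500e-07 = 2.23e-06 F/cm^2

2.23e-06


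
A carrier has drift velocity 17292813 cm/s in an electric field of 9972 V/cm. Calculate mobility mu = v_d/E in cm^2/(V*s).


Step 1: mu = v_d / E
Step 2: mu = 17292813 / 9972
Step 3: mu = 1734.14 cm^2/(V*s)

1734.14


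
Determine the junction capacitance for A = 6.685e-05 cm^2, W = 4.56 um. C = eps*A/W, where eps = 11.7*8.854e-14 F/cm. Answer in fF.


Step 1: eps_Si = 11.7 * 8.854e-14 = 1.035918e-12 F/cm
Step 2: W in cm = 4.56 * 1e-4 = 4.56e-04 cm
Step 3: C = 1.035918e-12 * 6.685e-05 / 4.56e-04 = 1.518665e-13 F
Step 4: C = 151.87 fF

151.87


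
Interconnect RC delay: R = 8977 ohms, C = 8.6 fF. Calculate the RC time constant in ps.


Step 1: tau = R * C
Step 2: tau = 8977 * 8.6 fF = 8977 * 8.6e-15 F
Step 3: tau = 7.72022e-11 s = 77.2022 ps

77.2022


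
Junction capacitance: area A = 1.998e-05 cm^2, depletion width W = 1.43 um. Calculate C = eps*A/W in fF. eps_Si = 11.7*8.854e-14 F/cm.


Step 1: eps_Si = 11.7 * 8.854e-14 = 1.035918e-12 F/cm
Step 2: W in cm = 1.43 * 1e-4 = 1.43e-04 cm
Step 3: C = 1.035918e-12 * 1.998e-05 / 1.43e-04 = 1.447388e-13 F
Step 4: C = 144.74 fF

144.74


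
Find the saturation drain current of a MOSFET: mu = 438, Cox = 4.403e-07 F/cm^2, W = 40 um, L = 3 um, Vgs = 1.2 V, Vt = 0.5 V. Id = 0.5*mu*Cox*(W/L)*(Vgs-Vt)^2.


Step 1: Overdrive voltage Vov = Vgs - Vt = 1.2 - 0.5 = 0.7 V
Step 2: W/L = 40/3 = 13.3333
Step 3: Id = 0.5 * 438 * 4.403e-07 * 13.3333 * 0.7^2
Step 4: Id = 6.30e-04 A

6.30e-04


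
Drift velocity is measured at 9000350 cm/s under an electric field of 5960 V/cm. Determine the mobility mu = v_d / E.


Step 1: mu = v_d / E
Step 2: mu = 9000350 / 5960
Step 3: mu = 1510.13 cm^2/(V*s)

1510.13


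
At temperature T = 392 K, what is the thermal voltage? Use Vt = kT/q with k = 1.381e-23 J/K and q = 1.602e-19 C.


Step 1: kT = 1.381e-23 * 392 = 5.41352e-21 J
Step 2: Vt = kT/q = 5.41352e-21 / 1.602e-19
Step 3: Vt = 0.03379 V

0.03379


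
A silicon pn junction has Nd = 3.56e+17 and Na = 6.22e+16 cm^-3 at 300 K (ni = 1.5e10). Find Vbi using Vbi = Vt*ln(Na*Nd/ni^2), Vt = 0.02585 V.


Step 1: Compute Na*Nd/ni^2 = 6.22e+16 * 3.56e+17 / (1.5e10)^2 = 9.8414e+13
Step 2: ln(9.8414e+13) = 32.2202
Step 3: Vbi = 0.02585 * 32.2202 = 0.833 V

0.833


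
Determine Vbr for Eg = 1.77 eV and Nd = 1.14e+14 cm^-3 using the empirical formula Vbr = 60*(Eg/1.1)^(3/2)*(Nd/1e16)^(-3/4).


Step 1: Eg/1.1 = 1.77/1.1 = 1.609091
Step 2: (Eg/1.1)^1.5 = 1.609091^1.5 = 2.041131
Step 3: (Nd/1e16)^(-0.75) = (0.0114)^(-0.75) = 28.662981
Step 4: Vbr = 60 * 2.041131 * 28.662981 = 3510.3 V

3510.3


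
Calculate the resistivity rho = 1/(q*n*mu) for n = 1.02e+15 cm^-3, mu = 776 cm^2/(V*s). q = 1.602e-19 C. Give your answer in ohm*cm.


Step 1: sigma = q * n * mu = 1.602e-19 * 1.02e+15 * 776 = 1.26802e-01 S/cm
Step 2: rho = 1 / sigma = 1 / 1.26802e-01 = 7.886 ohm*cm

7.886


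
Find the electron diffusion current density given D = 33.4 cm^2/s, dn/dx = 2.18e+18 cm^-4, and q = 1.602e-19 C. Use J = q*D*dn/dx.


Step 1: J = q * D * (dn/dx)
Step 2: J = 1.602e-19 * 33.4 * 2.18e+18
Step 3: J = 1.17e+01 A/cm^2

1.17e+01


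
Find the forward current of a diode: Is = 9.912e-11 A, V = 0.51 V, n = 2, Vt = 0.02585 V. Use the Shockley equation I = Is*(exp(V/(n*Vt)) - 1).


Step 1: V/(n*Vt) = 0.51/(2*0.02585) = 9.8646
Step 2: exp(9.8646) = 1.9237e+04
Step 3: I = 9.912e-11 * (1.9237e+04 - 1) = 1.91e-06 A

1.91e-06


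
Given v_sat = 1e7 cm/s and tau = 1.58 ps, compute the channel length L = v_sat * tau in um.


Step 1: tau in seconds = 1.58 ps * 1e-12 = 1.5800e-12 s
Step 2: L = v_sat * tau = 1e7 * 1.5800e-12 = 1.5800e-05 cm
Step 3: L in um = 1.5800e-05 * 1e4 = 0.158 um

0.158


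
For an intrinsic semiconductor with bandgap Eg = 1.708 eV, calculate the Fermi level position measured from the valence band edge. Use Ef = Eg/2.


Step 1: For an intrinsic semiconductor, the Fermi level sits at midgap.
Step 2: Ef = Eg / 2 = 1.708 / 2 = 0.854 eV

0.854


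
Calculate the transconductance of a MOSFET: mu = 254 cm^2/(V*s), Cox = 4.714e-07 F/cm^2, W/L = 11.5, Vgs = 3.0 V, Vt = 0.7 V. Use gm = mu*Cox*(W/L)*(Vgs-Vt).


Step 1: Vov = Vgs - Vt = 3.0 - 0.7 = 2.3 V
Step 2: gm = mu * Cox * (W/L) * Vov
Step 3: gm = 254 * 4.714e-07 * 11.5 * 2.3 = 3.17e-03 S

3.17e-03


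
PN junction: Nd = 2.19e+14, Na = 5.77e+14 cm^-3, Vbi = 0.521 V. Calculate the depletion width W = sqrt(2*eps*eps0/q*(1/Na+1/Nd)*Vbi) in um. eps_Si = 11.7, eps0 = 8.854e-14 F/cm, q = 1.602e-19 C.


Step 1: 1/Na + 1/Nd = 1/5.77e+14 + 1/2.19e+14 = 6.29931e-15
Step 2: 2*eps*eps0/q = 2*11.7*8.854e-14/1.602e-19 = 1.293281e+07
Step 3: W^2 = 1.293281e+07 * 6.29931e-15 * 0.521 = 4.24447e-08
Step 4: W = sqrt(4.24447e-08) = 2.060e-04 cm = 2.06 um

2.06


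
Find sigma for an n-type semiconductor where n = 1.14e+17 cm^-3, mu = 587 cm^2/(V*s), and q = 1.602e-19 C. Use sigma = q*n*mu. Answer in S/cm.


Step 1: sigma = q * n * mu
Step 2: sigma = 1.602e-19 * 1.14e+17 * 587
Step 3: sigma = 1.072e+01 S/cm

1.072e+01


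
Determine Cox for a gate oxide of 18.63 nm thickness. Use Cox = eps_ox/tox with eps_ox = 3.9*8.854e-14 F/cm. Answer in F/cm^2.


Step 1: eps_ox = 3.9 * 8.854e-14 = 3.45306e-13 F/cm
Step 2: tox in cm = 18.63 nm * 1e-7 = 1.8630e-06 cm
Step 3: Cox = 3.45306e-13 / 1.8630e-06 = 1.85e-07 F/cm^2

1.85e-07


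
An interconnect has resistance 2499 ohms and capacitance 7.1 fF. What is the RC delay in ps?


Step 1: tau = R * C
Step 2: tau = 2499 * 7.1 fF = 2499 * 7.1e-15 F
Step 3: tau = 1.77429e-11 s = 17.7429 ps

17.7429


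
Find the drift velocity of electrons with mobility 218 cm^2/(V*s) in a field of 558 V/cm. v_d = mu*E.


Step 1: v_d = mu * E
Step 2: v_d = 218 * 558 = 121644
Step 3: v_d = 1.22e+05 cm/s

1.22e+05


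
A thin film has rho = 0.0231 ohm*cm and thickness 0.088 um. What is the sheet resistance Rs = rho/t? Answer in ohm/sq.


Step 1: Convert thickness to cm: t = 0.088 um = 8.8000e-06 cm
Step 2: Rs = rho / t = 0.0231 / 8.8000e-06
Step 3: Rs = 2625.0 ohm/sq

2625.0


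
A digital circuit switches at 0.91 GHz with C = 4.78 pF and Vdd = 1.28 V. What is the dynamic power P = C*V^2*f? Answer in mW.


Step 1: V^2 = 1.28^2 = 1.6384 V^2
Step 2: P = C*V^2*f = 4.78e-12 F * 1.6384 * 0.91e9 Hz
Step 3: P = 7.12671232e-03 W
Step 4: P = 7.127 mW

7.127


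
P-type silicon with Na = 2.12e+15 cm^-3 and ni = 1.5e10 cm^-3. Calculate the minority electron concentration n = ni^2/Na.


Step 1: Majority hole concentration p ≈ Na = 2.12e+15 cm^-3
Step 2: n = ni^2 / Na = (1.5e10)^2 / 2.12e+15
Step 3: n = 1.06e+05 cm^-3

1.06e+05


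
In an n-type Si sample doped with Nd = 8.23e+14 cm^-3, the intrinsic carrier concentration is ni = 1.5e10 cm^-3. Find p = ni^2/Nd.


Step 1: Since Nd >> ni, n ≈ Nd = 8.23e+14 cm^-3
Step 2: p = ni^2 / n = (1.5e10)^2 / 8.23e+14
Step 3: p = 2.25e20 / 8.23e+14 = 2.73e+05 cm^-3

2.73e+05


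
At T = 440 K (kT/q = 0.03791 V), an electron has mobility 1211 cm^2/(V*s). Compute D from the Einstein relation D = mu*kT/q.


Step 1: D = mu * (kT/q)
Step 2: D = 1211 * 0.03791
Step 3: D = 45.91 cm^2/s

45.91


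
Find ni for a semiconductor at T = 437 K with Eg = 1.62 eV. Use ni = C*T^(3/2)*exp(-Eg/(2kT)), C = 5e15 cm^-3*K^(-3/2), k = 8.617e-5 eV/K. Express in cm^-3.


Step 1: Compute kT = 8.617e-5 * 437 = 0.03765629 eV
Step 2: Exponent = -Eg/(2kT) = -1.62/(2*0.03765629) = -21.51035
Step 3: T^(3/2) = 437^1.5 = 9135.29
Step 4: ni = 5e15 * 9135.29 * exp(-21.51035) = 2.08e+10 cm^-3

2.08e+10


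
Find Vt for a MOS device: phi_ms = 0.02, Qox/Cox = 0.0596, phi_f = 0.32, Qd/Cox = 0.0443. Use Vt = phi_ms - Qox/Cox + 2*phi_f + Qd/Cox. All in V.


Step 1: Vt = phi_ms - Qox/Cox + 2*phi_f + Qd/Cox
Step 2: Vt = 0.02 - 0.0596 + 2*0.32 + 0.0443
Step 3: Vt = 0.02 - 0.0596 + 0.64 + 0.0443
Step 4: Vt = 0.6447 V

0.6447


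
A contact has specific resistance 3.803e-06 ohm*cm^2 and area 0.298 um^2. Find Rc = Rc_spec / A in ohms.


Step 1: Convert area to cm^2: 0.298 um^2 = 2.9800e-09 cm^2
Step 2: Rc = Rc_spec / A = 3.803e-06 / 2.9800e-09
Step 3: Rc = 1.28e+03 ohms

1.28e+03


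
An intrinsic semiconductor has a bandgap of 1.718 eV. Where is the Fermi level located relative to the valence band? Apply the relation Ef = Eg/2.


Step 1: For an intrinsic semiconductor, the Fermi level sits at midgap.
Step 2: Ef = Eg / 2 = 1.718 / 2 = 0.859 eV

0.859


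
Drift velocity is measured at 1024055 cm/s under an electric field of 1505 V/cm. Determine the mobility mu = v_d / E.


Step 1: mu = v_d / E
Step 2: mu = 1024055 / 1505
Step 3: mu = 680.44 cm^2/(V*s)

680.44


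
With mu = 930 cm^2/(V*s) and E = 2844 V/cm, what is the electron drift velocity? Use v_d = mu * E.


Step 1: v_d = mu * E
Step 2: v_d = 930 * 2844 = 2644920
Step 3: v_d = 2.64e+06 cm/s

2.64e+06


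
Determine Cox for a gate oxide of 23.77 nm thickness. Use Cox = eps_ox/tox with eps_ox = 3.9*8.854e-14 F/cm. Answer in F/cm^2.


Step 1: eps_ox = 3.9 * 8.854e-14 = 3.45306e-13 F/cm
Step 2: tox in cm = 23.77 nm * 1e-7 = 2.3770e-06 cm
Step 3: Cox = 3.45306e-13 / 2.3770e-06 = 1.45e-07 F/cm^2

1.45e-07


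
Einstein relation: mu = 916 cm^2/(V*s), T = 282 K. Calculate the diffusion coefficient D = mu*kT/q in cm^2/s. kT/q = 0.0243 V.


Step 1: D = mu * (kT/q)
Step 2: D = 916 * 0.0243
Step 3: D = 22.26 cm^2/s

22.26


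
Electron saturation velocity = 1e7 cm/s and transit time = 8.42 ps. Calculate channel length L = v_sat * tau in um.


Step 1: tau in seconds = 8.42 ps * 1e-12 = 8.4200e-12 s
Step 2: L = v_sat * tau = 1e7 * 8.4200e-12 = 8.4200e-05 cm
Step 3: L in um = 8.4200e-05 * 1e4 = 0.842 um

0.842


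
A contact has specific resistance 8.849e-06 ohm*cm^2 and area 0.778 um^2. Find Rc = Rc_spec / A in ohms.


Step 1: Convert area to cm^2: 0.778 um^2 = 7.7800e-09 cm^2
Step 2: Rc = Rc_spec / A = 8.849e-06 / 7.7800e-09
Step 3: Rc = 1.14e+03 ohms

1.14e+03


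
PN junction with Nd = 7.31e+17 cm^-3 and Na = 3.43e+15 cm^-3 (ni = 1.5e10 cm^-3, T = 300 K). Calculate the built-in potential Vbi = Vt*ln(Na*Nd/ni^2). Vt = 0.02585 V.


Step 1: Compute Na*Nd/ni^2 = 3.43e+15 * 7.31e+17 / (1.5e10)^2 = 1.1144e+13
Step 2: ln(1.1144e+13) = 30.0419
Step 3: Vbi = 0.02585 * 30.0419 = 0.777 V

0.777


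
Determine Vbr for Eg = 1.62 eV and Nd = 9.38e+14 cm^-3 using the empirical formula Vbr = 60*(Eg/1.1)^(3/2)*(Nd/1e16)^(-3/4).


Step 1: Eg/1.1 = 1.62/1.1 = 1.472727
Step 2: (Eg/1.1)^1.5 = 1.472727^1.5 = 1.787242
Step 3: (Nd/1e16)^(-0.75) = (0.0938)^(-0.75) = 5.899944
Step 4: Vbr = 60 * 1.787242 * 5.899944 = 632.7 V

632.7


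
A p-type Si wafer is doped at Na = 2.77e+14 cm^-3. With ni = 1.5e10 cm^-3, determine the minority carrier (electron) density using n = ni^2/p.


Step 1: Majority hole concentration p ≈ Na = 2.77e+14 cm^-3
Step 2: n = ni^2 / Na = (1.5e10)^2 / 2.77e+14
Step 3: n = 8.12e+05 cm^-3

8.12e+05


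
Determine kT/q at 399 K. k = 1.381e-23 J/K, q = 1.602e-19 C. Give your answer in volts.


Step 1: kT = 1.381e-23 * 399 = 5.51019e-21 J
Step 2: Vt = kT/q = 5.51019e-21 / 1.602e-19
Step 3: Vt = 0.0344 V

0.0344


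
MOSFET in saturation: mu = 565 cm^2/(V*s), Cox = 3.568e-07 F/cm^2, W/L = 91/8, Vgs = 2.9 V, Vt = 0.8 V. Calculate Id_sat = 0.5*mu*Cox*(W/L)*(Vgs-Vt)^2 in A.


Step 1: Overdrive voltage Vov = Vgs - Vt = 2.9 - 0.8 = 2.1 V
Step 2: W/L = 91/8 = 11.375
Step 3: Id = 0.5 * 565 * 3.568e-07 * 11.375 * 2.1^2
Step 4: Id = 5.06e-03 A

5.06e-03


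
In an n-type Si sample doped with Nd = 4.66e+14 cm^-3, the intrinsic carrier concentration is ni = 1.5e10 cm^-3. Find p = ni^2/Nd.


Step 1: Since Nd >> ni, n ≈ Nd = 4.66e+14 cm^-3
Step 2: p = ni^2 / n = (1.5e10)^2 / 4.66e+14
Step 3: p = 2.25e20 / 4.66e+14 = 4.83e+05 cm^-3

4.83e+05


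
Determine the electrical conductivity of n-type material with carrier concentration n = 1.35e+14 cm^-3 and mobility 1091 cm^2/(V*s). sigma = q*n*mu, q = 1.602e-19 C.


Step 1: sigma = q * n * mu
Step 2: sigma = 1.602e-19 * 1.35e+14 * 1091
Step 3: sigma = 2.360e-02 S/cm

2.360e-02


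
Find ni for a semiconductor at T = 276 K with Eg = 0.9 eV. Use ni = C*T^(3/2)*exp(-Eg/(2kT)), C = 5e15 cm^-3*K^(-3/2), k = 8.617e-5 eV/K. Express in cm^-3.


Step 1: Compute kT = 8.617e-5 * 276 = 0.02378292 eV
Step 2: Exponent = -Eg/(2kT) = -0.9/(2*0.02378292) = -18.92114
Step 3: T^(3/2) = 276^1.5 = 4585.26
Step 4: ni = 5e15 * 4585.26 * exp(-18.92114) = 1.39e+11 cm^-3

1.39e+11


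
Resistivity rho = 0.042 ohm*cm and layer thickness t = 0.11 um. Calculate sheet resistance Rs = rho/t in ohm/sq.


Step 1: Convert thickness to cm: t = 0.11 um = 1.1000e-05 cm
Step 2: Rs = rho / t = 0.042 / 1.1000e-05
Step 3: Rs = 3818.2 ohm/sq

3818.2


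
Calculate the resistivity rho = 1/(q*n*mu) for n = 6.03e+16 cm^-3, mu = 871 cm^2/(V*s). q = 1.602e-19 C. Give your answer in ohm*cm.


Step 1: sigma = q * n * mu = 1.602e-19 * 6.03e+16 * 871 = 8.41391e+00 S/cm
Step 2: rho = 1 / sigma = 1 / 8.41391e+00 = 0.1189 ohm*cm

0.1189


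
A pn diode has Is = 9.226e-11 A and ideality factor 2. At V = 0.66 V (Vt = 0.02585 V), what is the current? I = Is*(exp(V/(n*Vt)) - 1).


Step 1: V/(n*Vt) = 0.66/(2*0.02585) = 12.7660
Step 2: exp(12.7660) = 3.5011e+05
Step 3: I = 9.226e-11 * (3.5011e+05 - 1) = 3.23e-05 A

3.23e-05


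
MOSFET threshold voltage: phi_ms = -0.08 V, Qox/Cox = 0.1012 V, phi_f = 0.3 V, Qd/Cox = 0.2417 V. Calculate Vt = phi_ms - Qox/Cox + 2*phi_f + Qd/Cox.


Step 1: Vt = phi_ms - Qox/Cox + 2*phi_f + Qd/Cox
Step 2: Vt = -0.08 - 0.1012 + 2*0.3 + 0.2417
Step 3: Vt = -0.08 - 0.1012 + 0.6 + 0.2417
Step 4: Vt = 0.6605 V

0.6605


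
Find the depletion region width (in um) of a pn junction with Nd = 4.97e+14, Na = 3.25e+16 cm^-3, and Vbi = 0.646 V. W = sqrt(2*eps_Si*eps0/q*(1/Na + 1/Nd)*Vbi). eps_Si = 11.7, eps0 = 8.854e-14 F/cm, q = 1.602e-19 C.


Step 1: 1/Na + 1/Nd = 1/3.25e+16 + 1/4.97e+14 = 2.04284e-15
Step 2: 2*eps*eps0/q = 2*11.7*8.854e-14/1.602e-19 = 1.293281e+07
Step 3: W^2 = 1.293281e+07 * 2.04284e-15 * 0.646 = 1.70671e-08
Step 4: W = sqrt(1.70671e-08) = 1.306e-04 cm = 1.306 um

1.306


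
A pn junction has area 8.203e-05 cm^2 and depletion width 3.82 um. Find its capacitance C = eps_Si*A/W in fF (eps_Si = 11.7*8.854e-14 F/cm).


Step 1: eps_Si = 11.7 * 8.854e-14 = 1.035918e-12 F/cm
Step 2: W in cm = 3.82 * 1e-4 = 3.82e-04 cm
Step 3: C = 1.035918e-12 * 8.203e-05 / 3.82e-04 = 2.224512e-13 F
Step 4: C = 222.45 fF

222.45


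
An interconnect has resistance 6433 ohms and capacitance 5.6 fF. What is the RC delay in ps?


Step 1: tau = R * C
Step 2: tau = 6433 * 5.6 fF = 6433 * 5.6e-15 F
Step 3: tau = 3.60248e-11 s = 36.0248 ps

36.0248


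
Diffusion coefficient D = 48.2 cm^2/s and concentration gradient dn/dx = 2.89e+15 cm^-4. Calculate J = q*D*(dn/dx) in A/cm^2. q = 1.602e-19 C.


Step 1: J = q * D * (dn/dx)
Step 2: J = 1.602e-19 * 48.2 * 2.89e+15
Step 3: J = 2.23e-02 A/cm^2

2.23e-02


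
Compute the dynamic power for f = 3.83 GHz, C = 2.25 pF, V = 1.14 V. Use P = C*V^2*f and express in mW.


Step 1: V^2 = 1.14^2 = 1.2996 V^2
Step 2: P = C*V^2*f = 2.25e-12 F * 1.2996 * 3.83e9 Hz
Step 3: P = 1.1199303e-02 W
Step 4: P = 11.199 mW

11.199


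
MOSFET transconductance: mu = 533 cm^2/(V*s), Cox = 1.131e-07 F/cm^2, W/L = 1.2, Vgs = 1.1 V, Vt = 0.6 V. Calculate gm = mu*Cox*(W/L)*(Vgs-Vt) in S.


Step 1: Vov = Vgs - Vt = 1.1 - 0.6 = 0.5 V
Step 2: gm = mu * Cox * (W/L) * Vov
Step 3: gm = 533 * 1.131e-07 * 1.2 * 0.5 = 3.62e-05 S

3.62e-05


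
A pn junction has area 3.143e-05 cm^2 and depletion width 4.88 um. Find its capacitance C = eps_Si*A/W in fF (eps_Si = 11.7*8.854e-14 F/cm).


Step 1: eps_Si = 11.7 * 8.854e-14 = 1.035918e-12 F/cm
Step 2: W in cm = 4.88 * 1e-4 = 4.88e-04 cm
Step 3: C = 1.035918e-12 * 3.143e-05 / 4.88e-04 = 6.671906e-14 F
Step 4: C = 66.72 fF

66.72


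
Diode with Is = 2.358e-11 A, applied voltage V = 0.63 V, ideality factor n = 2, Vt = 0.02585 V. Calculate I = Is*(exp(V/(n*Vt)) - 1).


Step 1: V/(n*Vt) = 0.63/(2*0.02585) = 12.1857
Step 2: exp(12.1857) = 1.9597e+05
Step 3: I = 2.358e-11 * (1.9597e+05 - 1) = 4.62e-06 A

4.62e-06


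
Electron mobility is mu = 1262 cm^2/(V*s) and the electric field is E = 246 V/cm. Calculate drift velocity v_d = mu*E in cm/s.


Step 1: v_d = mu * E
Step 2: v_d = 1262 * 246 = 310452
Step 3: v_d = 3.10e+05 cm/s

3.10e+05


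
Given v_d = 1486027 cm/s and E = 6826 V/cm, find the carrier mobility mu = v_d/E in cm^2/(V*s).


Step 1: mu = v_d / E
Step 2: mu = 1486027 / 6826
Step 3: mu = 217.7 cm^2/(V*s)

217.7


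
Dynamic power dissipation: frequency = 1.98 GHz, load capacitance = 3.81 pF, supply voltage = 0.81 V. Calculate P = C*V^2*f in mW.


Step 1: V^2 = 0.81^2 = 0.6561 V^2
Step 2: P = C*V^2*f = 3.81e-12 F * 0.6561 * 1.98e9 Hz
Step 3: P = 4.94948718e-03 W
Step 4: P = 4.949 mW

4.949


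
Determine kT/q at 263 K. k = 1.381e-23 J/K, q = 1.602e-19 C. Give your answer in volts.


Step 1: kT = 1.381e-23 * 263 = 3.63203e-21 J
Step 2: Vt = kT/q = 3.63203e-21 / 1.602e-19
Step 3: Vt = 0.02267 V

0.02267


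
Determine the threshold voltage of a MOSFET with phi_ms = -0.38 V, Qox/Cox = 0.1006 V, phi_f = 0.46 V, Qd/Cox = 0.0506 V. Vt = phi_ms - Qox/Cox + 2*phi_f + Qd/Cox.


Step 1: Vt = phi_ms - Qox/Cox + 2*phi_f + Qd/Cox
Step 2: Vt = -0.38 - 0.1006 + 2*0.46 + 0.0506
Step 3: Vt = -0.38 - 0.1006 + 0.92 + 0.0506
Step 4: Vt = 0.49 V

0.49


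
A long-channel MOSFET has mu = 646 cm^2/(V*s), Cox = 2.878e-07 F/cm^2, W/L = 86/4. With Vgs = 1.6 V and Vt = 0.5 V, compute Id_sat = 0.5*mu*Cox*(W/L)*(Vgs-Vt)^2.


Step 1: Overdrive voltage Vov = Vgs - Vt = 1.6 - 0.5 = 1.1 V
Step 2: W/L = 86/4 = 21.5
Step 3: Id = 0.5 * 646 * 2.878e-07 * 21.5 * 1.1^2
Step 4: Id = 2.42e-03 A

2.42e-03


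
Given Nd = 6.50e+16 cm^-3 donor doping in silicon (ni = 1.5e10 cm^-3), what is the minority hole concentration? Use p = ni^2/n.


Step 1: Since Nd >> ni, n ≈ Nd = 6.50e+16 cm^-3
Step 2: p = ni^2 / n = (1.5e10)^2 / 6.50e+16
Step 3: p = 2.25e20 / 6.50e+16 = 3.46e+03 cm^-3

3.46e+03


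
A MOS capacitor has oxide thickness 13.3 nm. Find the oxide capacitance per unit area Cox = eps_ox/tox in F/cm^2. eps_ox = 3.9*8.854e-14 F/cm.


Step 1: eps_ox = 3.9 * 8.854e-14 = 3.45306e-13 F/cm
Step 2: tox in cm = 13.3 nm * 1e-7 = 1.3300e-06 cm
Step 3: Cox = 3.45306e-13 / 1.3300e-06 = 2.60e-07 F/cm^2

2.60e-07


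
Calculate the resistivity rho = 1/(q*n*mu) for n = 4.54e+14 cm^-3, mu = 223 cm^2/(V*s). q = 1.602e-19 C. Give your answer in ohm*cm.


Step 1: sigma = q * n * mu = 1.602e-19 * 4.54e+14 * 223 = 1.62190e-02 S/cm
Step 2: rho = 1 / sigma = 1 / 1.62190e-02 = 61.66 ohm*cm

61.66


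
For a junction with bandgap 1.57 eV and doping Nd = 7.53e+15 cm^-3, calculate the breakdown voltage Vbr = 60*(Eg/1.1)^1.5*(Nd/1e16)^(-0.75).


Step 1: Eg/1.1 = 1.57/1.1 = 1.427273
Step 2: (Eg/1.1)^1.5 = 1.427273^1.5 = 1.705142
Step 3: (Nd/1e16)^(-0.75) = (0.753)^(-0.75) = 1.237097
Step 4: Vbr = 60 * 1.705142 * 1.237097 = 126.6 V

126.6


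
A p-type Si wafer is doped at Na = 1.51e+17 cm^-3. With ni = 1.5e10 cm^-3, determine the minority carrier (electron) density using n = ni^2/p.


Step 1: Majority hole concentration p ≈ Na = 1.51e+17 cm^-3
Step 2: n = ni^2 / Na = (1.5e10)^2 / 1.51e+17
Step 3: n = 1.49e+03 cm^-3

1.49e+03


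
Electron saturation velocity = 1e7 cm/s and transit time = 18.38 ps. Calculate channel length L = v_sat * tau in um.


Step 1: tau in seconds = 18.38 ps * 1e-12 = 1.8380e-11 s
Step 2: L = v_sat * tau = 1e7 * 1.8380e-11 = 1.8380e-04 cm
Step 3: L in um = 1.8380e-04 * 1e4 = 1.838 um

1.838


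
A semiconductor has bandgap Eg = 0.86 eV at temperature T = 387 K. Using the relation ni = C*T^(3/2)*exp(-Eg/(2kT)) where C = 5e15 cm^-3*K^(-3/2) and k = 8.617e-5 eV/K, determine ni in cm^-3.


Step 1: Compute kT = 8.617e-5 * 387 = 0.03334779 eV
Step 2: Exponent = -Eg/(2kT) = -0.86/(2*0.03334779) = -12.89441
Step 3: T^(3/2) = 387^1.5 = 7613.19
Step 4: ni = 5e15 * 7613.19 * exp(-12.89441) = 9.56e+13 cm^-3

9.56e+13


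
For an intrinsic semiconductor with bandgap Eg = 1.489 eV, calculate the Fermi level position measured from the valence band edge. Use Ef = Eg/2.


Step 1: For an intrinsic semiconductor, the Fermi level sits at midgap.
Step 2: Ef = Eg / 2 = 1.489 / 2 = 0.7445 eV

0.7445


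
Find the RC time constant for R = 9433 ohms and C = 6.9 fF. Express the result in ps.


Step 1: tau = R * C
Step 2: tau = 9433 * 6.9 fF = 9433 * 6.9e-15 F
Step 3: tau = 6.50877e-11 s = 65.0877 ps

65.0877


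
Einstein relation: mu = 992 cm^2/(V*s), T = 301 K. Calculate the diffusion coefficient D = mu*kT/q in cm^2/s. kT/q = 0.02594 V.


Step 1: D = mu * (kT/q)
Step 2: D = 992 * 0.02594
Step 3: D = 25.73 cm^2/s

25.73


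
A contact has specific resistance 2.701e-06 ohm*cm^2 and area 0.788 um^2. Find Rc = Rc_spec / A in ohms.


Step 1: Convert area to cm^2: 0.788 um^2 = 7.8800e-09 cm^2
Step 2: Rc = Rc_spec / A = 2.701e-06 / 7.8800e-09
Step 3: Rc = 3.43e+02 ohms

3.43e+02


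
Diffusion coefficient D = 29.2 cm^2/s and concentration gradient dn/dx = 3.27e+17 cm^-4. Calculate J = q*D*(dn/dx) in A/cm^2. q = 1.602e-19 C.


Step 1: J = q * D * (dn/dx)
Step 2: J = 1.602e-19 * 29.2 * 3.27e+17
Step 3: J = 1.53e+00 A/cm^2

1.53e+00


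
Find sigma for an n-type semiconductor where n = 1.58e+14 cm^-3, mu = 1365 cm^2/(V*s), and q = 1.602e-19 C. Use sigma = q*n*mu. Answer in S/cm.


Step 1: sigma = q * n * mu
Step 2: sigma = 1.602e-19 * 1.58e+14 * 1365
Step 3: sigma = 3.455e-02 S/cm

3.455e-02


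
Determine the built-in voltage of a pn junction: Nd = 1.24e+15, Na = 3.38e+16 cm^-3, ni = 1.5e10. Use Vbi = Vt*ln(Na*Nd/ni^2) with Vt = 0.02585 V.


Step 1: Compute Na*Nd/ni^2 = 3.38e+16 * 1.24e+15 / (1.5e10)^2 = 1.8628e+11
Step 2: ln(1.8628e+11) = 25.9505
Step 3: Vbi = 0.02585 * 25.9505 = 0.671 V

0.671
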